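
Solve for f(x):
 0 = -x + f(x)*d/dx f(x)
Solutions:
 f(x) = -sqrt(C1 + x^2)
 f(x) = sqrt(C1 + x^2)


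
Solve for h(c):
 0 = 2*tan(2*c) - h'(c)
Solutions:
 h(c) = C1 - log(cos(2*c))


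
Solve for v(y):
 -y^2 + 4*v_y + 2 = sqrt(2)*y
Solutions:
 v(y) = C1 + y^3/12 + sqrt(2)*y^2/8 - y/2


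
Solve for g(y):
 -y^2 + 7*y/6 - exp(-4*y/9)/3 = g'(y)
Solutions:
 g(y) = C1 - y^3/3 + 7*y^2/12 + 3*exp(-4*y/9)/4


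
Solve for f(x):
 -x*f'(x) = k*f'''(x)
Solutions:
 f(x) = C1 + Integral(C2*airyai(x*(-1/k)^(1/3)) + C3*airybi(x*(-1/k)^(1/3)), x)


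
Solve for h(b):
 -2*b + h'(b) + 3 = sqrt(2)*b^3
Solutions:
 h(b) = C1 + sqrt(2)*b^4/4 + b^2 - 3*b


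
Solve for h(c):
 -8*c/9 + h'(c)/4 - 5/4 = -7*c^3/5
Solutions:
 h(c) = C1 - 7*c^4/5 + 16*c^2/9 + 5*c


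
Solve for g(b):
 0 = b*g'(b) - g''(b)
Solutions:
 g(b) = C1 + C2*erfi(sqrt(2)*b/2)


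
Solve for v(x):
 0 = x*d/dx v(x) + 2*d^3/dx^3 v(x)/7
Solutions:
 v(x) = C1 + Integral(C2*airyai(-2^(2/3)*7^(1/3)*x/2) + C3*airybi(-2^(2/3)*7^(1/3)*x/2), x)


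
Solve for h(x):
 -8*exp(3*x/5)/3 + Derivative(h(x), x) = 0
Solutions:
 h(x) = C1 + 40*exp(3*x/5)/9


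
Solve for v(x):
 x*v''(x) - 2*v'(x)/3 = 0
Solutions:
 v(x) = C1 + C2*x^(5/3)


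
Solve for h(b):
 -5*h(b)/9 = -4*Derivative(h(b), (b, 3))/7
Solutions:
 h(b) = C3*exp(210^(1/3)*b/6) + (C1*sin(3^(5/6)*70^(1/3)*b/12) + C2*cos(3^(5/6)*70^(1/3)*b/12))*exp(-210^(1/3)*b/12)


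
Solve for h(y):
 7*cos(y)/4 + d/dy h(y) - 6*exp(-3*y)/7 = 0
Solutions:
 h(y) = C1 - 7*sin(y)/4 - 2*exp(-3*y)/7


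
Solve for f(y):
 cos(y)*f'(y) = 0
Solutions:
 f(y) = C1


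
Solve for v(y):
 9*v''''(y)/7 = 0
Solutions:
 v(y) = C1 + C2*y + C3*y^2 + C4*y^3


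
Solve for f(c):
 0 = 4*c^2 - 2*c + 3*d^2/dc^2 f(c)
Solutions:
 f(c) = C1 + C2*c - c^4/9 + c^3/9


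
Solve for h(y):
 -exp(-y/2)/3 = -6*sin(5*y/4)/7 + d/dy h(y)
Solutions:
 h(y) = C1 - 24*cos(5*y/4)/35 + 2*exp(-y/2)/3


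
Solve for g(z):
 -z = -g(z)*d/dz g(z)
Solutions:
 g(z) = -sqrt(C1 + z^2)
 g(z) = sqrt(C1 + z^2)


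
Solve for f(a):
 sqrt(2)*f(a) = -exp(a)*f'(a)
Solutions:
 f(a) = C1*exp(sqrt(2)*exp(-a))


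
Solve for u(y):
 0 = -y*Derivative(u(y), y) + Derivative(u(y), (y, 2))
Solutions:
 u(y) = C1 + C2*erfi(sqrt(2)*y/2)


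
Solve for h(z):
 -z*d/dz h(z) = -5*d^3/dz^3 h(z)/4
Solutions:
 h(z) = C1 + Integral(C2*airyai(10^(2/3)*z/5) + C3*airybi(10^(2/3)*z/5), z)


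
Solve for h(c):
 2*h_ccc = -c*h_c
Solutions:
 h(c) = C1 + Integral(C2*airyai(-2^(2/3)*c/2) + C3*airybi(-2^(2/3)*c/2), c)


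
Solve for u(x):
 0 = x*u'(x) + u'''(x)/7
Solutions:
 u(x) = C1 + Integral(C2*airyai(-7^(1/3)*x) + C3*airybi(-7^(1/3)*x), x)


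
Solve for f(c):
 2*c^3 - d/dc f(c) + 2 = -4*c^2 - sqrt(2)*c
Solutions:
 f(c) = C1 + c^4/2 + 4*c^3/3 + sqrt(2)*c^2/2 + 2*c


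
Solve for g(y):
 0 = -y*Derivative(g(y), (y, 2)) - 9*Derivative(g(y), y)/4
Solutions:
 g(y) = C1 + C2/y^(5/4)


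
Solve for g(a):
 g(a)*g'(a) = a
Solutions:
 g(a) = -sqrt(C1 + a^2)
 g(a) = sqrt(C1 + a^2)


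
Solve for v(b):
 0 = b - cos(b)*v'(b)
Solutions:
 v(b) = C1 + Integral(b/cos(b), b)


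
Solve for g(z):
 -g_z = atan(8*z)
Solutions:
 g(z) = C1 - z*atan(8*z) + log(64*z^2 + 1)/16


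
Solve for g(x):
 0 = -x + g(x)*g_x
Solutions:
 g(x) = -sqrt(C1 + x^2)
 g(x) = sqrt(C1 + x^2)


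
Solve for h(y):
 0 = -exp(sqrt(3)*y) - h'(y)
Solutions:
 h(y) = C1 - sqrt(3)*exp(sqrt(3)*y)/3


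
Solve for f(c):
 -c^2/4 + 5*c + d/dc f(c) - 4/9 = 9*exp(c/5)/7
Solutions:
 f(c) = C1 + c^3/12 - 5*c^2/2 + 4*c/9 + 45*exp(c/5)/7


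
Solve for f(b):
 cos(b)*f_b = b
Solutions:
 f(b) = C1 + Integral(b/cos(b), b)


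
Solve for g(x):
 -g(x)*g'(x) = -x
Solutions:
 g(x) = -sqrt(C1 + x^2)
 g(x) = sqrt(C1 + x^2)


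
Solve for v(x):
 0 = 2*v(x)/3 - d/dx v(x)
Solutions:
 v(x) = C1*exp(2*x/3)


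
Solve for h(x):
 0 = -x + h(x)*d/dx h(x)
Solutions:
 h(x) = -sqrt(C1 + x^2)
 h(x) = sqrt(C1 + x^2)


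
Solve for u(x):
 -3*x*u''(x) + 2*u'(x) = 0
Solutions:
 u(x) = C1 + C2*x^(5/3)


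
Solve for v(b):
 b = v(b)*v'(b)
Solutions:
 v(b) = -sqrt(C1 + b^2)
 v(b) = sqrt(C1 + b^2)


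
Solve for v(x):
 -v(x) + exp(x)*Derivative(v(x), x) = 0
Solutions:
 v(x) = C1*exp(-exp(-x))


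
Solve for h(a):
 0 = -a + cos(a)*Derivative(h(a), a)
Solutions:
 h(a) = C1 + Integral(a/cos(a), a)


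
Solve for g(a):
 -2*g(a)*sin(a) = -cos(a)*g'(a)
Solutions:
 g(a) = C1/cos(a)^2


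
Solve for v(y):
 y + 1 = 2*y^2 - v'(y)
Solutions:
 v(y) = C1 + 2*y^3/3 - y^2/2 - y


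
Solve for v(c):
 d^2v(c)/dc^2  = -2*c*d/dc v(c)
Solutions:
 v(c) = C1 + C2*erf(c)


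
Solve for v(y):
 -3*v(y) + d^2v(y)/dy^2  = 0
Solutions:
 v(y) = C1*exp(-sqrt(3)*y) + C2*exp(sqrt(3)*y)


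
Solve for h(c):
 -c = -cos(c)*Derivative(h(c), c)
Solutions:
 h(c) = C1 + Integral(c/cos(c), c)


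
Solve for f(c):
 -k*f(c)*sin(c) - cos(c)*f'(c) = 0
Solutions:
 f(c) = C1*exp(k*log(cos(c)))


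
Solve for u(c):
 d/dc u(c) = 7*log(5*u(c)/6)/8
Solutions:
 -8*Integral(1/(log(_y) - log(6) + log(5)), (_y, u(c)))/7 = C1 - c


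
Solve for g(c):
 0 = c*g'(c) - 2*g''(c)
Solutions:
 g(c) = C1 + C2*erfi(c/2)


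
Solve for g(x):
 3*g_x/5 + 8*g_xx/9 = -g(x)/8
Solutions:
 g(x) = (C1*sin(3*sqrt(19)*x/80) + C2*cos(3*sqrt(19)*x/80))*exp(-27*x/80)


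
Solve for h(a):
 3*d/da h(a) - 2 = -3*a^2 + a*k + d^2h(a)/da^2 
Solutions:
 h(a) = C1 + C2*exp(3*a) - a^3/3 + a^2*k/6 - a^2/3 + a*k/9 + 4*a/9


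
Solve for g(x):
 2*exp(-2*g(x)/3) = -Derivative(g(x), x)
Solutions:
 g(x) = 3*log(-sqrt(C1 - 2*x)) - 3*log(3) + 3*log(6)/2
 g(x) = 3*log(C1 - 2*x)/2 - 3*log(3) + 3*log(6)/2


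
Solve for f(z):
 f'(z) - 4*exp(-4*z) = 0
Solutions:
 f(z) = C1 - exp(-4*z)


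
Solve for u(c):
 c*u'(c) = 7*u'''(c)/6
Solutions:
 u(c) = C1 + Integral(C2*airyai(6^(1/3)*7^(2/3)*c/7) + C3*airybi(6^(1/3)*7^(2/3)*c/7), c)


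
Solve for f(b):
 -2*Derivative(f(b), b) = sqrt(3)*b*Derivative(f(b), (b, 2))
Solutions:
 f(b) = C1 + C2*b^(1 - 2*sqrt(3)/3)


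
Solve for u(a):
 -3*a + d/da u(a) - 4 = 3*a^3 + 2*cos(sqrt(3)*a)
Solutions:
 u(a) = C1 + 3*a^4/4 + 3*a^2/2 + 4*a + 2*sqrt(3)*sin(sqrt(3)*a)/3


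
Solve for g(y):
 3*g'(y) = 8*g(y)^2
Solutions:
 g(y) = -3/(C1 + 8*y)


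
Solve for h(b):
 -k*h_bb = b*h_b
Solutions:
 h(b) = C1 + C2*sqrt(k)*erf(sqrt(2)*b*sqrt(1/k)/2)


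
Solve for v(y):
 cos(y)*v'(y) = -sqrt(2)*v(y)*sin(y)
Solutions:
 v(y) = C1*cos(y)^(sqrt(2))


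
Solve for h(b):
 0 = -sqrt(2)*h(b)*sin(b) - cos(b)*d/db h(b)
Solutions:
 h(b) = C1*cos(b)^(sqrt(2))


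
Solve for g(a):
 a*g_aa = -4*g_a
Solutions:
 g(a) = C1 + C2/a^3


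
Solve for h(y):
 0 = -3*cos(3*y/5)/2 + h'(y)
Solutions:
 h(y) = C1 + 5*sin(3*y/5)/2


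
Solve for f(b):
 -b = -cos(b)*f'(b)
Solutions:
 f(b) = C1 + Integral(b/cos(b), b)


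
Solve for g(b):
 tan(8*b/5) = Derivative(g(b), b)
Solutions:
 g(b) = C1 - 5*log(cos(8*b/5))/8


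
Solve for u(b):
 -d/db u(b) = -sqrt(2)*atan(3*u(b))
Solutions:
 Integral(1/atan(3*_y), (_y, u(b))) = C1 + sqrt(2)*b


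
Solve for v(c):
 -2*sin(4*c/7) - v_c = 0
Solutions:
 v(c) = C1 + 7*cos(4*c/7)/2


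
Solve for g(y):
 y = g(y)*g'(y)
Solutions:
 g(y) = -sqrt(C1 + y^2)
 g(y) = sqrt(C1 + y^2)


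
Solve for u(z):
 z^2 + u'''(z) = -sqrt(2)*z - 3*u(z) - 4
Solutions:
 u(z) = C3*exp(-3^(1/3)*z) - z^2/3 - sqrt(2)*z/3 + (C1*sin(3^(5/6)*z/2) + C2*cos(3^(5/6)*z/2))*exp(3^(1/3)*z/2) - 4/3


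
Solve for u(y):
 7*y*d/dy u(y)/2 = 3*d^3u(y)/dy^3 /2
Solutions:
 u(y) = C1 + Integral(C2*airyai(3^(2/3)*7^(1/3)*y/3) + C3*airybi(3^(2/3)*7^(1/3)*y/3), y)


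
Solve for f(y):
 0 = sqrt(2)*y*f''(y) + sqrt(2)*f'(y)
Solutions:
 f(y) = C1 + C2*log(y)


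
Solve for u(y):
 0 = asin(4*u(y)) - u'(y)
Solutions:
 Integral(1/asin(4*_y), (_y, u(y))) = C1 + y


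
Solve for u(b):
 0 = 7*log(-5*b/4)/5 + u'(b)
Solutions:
 u(b) = C1 - 7*b*log(-b)/5 + 7*b*(-log(5) + 1 + 2*log(2))/5


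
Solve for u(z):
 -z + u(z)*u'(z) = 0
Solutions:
 u(z) = -sqrt(C1 + z^2)
 u(z) = sqrt(C1 + z^2)


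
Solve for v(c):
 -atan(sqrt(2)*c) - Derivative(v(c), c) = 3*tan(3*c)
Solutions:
 v(c) = C1 - c*atan(sqrt(2)*c) + sqrt(2)*log(2*c^2 + 1)/4 + log(cos(3*c))


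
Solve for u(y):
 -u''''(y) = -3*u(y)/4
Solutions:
 u(y) = C1*exp(-sqrt(2)*3^(1/4)*y/2) + C2*exp(sqrt(2)*3^(1/4)*y/2) + C3*sin(sqrt(2)*3^(1/4)*y/2) + C4*cos(sqrt(2)*3^(1/4)*y/2)


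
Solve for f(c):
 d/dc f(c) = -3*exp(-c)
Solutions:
 f(c) = C1 + 3*exp(-c)


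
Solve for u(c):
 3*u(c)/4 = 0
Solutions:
 u(c) = 0


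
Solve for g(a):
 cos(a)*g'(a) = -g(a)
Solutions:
 g(a) = C1*sqrt(sin(a) - 1)/sqrt(sin(a) + 1)


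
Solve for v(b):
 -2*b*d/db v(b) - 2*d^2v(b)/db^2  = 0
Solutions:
 v(b) = C1 + C2*erf(sqrt(2)*b/2)


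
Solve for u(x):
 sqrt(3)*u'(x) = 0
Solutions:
 u(x) = C1


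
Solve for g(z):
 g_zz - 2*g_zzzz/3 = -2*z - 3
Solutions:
 g(z) = C1 + C2*z + C3*exp(-sqrt(6)*z/2) + C4*exp(sqrt(6)*z/2) - z^3/3 - 3*z^2/2


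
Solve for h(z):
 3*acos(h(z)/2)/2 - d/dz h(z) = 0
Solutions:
 Integral(1/acos(_y/2), (_y, h(z))) = C1 + 3*z/2


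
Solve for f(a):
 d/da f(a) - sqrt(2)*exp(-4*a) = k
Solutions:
 f(a) = C1 + a*k - sqrt(2)*exp(-4*a)/4


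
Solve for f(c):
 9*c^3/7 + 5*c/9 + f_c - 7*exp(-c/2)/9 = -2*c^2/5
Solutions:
 f(c) = C1 - 9*c^4/28 - 2*c^3/15 - 5*c^2/18 - 14*exp(-c/2)/9


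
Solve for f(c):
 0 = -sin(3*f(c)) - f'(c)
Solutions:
 f(c) = -acos((-C1 - exp(6*c))/(C1 - exp(6*c)))/3 + 2*pi/3
 f(c) = acos((-C1 - exp(6*c))/(C1 - exp(6*c)))/3


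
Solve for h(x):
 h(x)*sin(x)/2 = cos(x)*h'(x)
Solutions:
 h(x) = C1/sqrt(cos(x))


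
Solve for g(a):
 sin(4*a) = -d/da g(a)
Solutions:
 g(a) = C1 + cos(4*a)/4


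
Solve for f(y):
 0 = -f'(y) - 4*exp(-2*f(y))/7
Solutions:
 f(y) = log(-sqrt(C1 - 56*y)) - log(7)
 f(y) = log(C1 - 56*y)/2 - log(7)


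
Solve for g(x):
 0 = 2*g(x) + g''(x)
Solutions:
 g(x) = C1*sin(sqrt(2)*x) + C2*cos(sqrt(2)*x)


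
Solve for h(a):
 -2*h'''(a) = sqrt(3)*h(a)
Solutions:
 h(a) = C3*exp(-2^(2/3)*3^(1/6)*a/2) + (C1*sin(6^(2/3)*a/4) + C2*cos(6^(2/3)*a/4))*exp(2^(2/3)*3^(1/6)*a/4)


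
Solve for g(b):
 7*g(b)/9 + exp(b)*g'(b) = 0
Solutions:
 g(b) = C1*exp(7*exp(-b)/9)


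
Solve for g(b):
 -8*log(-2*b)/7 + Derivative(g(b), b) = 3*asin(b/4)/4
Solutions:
 g(b) = C1 + 8*b*log(-b)/7 + 3*b*asin(b/4)/4 - 8*b/7 + 8*b*log(2)/7 + 3*sqrt(16 - b^2)/4


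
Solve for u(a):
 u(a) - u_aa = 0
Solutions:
 u(a) = C1*exp(-a) + C2*exp(a)


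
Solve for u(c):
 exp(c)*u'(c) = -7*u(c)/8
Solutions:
 u(c) = C1*exp(7*exp(-c)/8)


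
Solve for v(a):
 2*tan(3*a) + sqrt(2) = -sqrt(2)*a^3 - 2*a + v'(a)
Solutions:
 v(a) = C1 + sqrt(2)*a^4/4 + a^2 + sqrt(2)*a - 2*log(cos(3*a))/3


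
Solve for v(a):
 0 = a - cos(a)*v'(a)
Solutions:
 v(a) = C1 + Integral(a/cos(a), a)


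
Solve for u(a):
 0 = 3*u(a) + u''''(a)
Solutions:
 u(a) = (C1*sin(sqrt(2)*3^(1/4)*a/2) + C2*cos(sqrt(2)*3^(1/4)*a/2))*exp(-sqrt(2)*3^(1/4)*a/2) + (C3*sin(sqrt(2)*3^(1/4)*a/2) + C4*cos(sqrt(2)*3^(1/4)*a/2))*exp(sqrt(2)*3^(1/4)*a/2)


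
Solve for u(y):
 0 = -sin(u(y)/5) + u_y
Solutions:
 -y + 5*log(cos(u(y)/5) - 1)/2 - 5*log(cos(u(y)/5) + 1)/2 = C1


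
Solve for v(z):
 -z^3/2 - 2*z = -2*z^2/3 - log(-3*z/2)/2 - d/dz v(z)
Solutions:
 v(z) = C1 + z^4/8 - 2*z^3/9 + z^2 - z*log(-z)/2 + z*(-log(3) + 1/2 + log(6)/2)


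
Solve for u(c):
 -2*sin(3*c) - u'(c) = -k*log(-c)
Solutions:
 u(c) = C1 + c*k*(log(-c) - 1) + 2*cos(3*c)/3


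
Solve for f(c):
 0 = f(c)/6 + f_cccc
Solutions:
 f(c) = (C1*sin(2^(1/4)*3^(3/4)*c/6) + C2*cos(2^(1/4)*3^(3/4)*c/6))*exp(-2^(1/4)*3^(3/4)*c/6) + (C3*sin(2^(1/4)*3^(3/4)*c/6) + C4*cos(2^(1/4)*3^(3/4)*c/6))*exp(2^(1/4)*3^(3/4)*c/6)


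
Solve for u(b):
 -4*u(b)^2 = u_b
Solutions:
 u(b) = 1/(C1 + 4*b)


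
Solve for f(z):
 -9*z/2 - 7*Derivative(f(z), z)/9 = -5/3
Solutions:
 f(z) = C1 - 81*z^2/28 + 15*z/7


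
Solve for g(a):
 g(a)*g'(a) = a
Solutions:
 g(a) = -sqrt(C1 + a^2)
 g(a) = sqrt(C1 + a^2)


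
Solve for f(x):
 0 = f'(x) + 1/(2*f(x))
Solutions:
 f(x) = -sqrt(C1 - x)
 f(x) = sqrt(C1 - x)


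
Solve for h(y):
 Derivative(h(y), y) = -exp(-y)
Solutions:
 h(y) = C1 + exp(-y)


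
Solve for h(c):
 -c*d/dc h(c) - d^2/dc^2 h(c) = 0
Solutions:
 h(c) = C1 + C2*erf(sqrt(2)*c/2)


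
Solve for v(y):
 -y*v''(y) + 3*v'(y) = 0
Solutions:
 v(y) = C1 + C2*y^4


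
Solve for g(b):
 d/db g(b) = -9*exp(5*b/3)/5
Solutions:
 g(b) = C1 - 27*exp(5*b/3)/25


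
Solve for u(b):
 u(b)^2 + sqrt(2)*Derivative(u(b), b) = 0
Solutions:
 u(b) = 2/(C1 + sqrt(2)*b)


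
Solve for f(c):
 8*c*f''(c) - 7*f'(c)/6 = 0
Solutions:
 f(c) = C1 + C2*c^(55/48)


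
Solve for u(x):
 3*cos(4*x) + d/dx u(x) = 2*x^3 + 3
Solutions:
 u(x) = C1 + x^4/2 + 3*x - 3*sin(4*x)/4


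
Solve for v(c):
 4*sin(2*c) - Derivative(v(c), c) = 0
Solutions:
 v(c) = C1 - 2*cos(2*c)


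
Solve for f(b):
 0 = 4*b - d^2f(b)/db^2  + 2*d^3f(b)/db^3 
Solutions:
 f(b) = C1 + C2*b + C3*exp(b/2) + 2*b^3/3 + 4*b^2


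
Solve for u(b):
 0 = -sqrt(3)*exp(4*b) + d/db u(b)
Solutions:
 u(b) = C1 + sqrt(3)*exp(4*b)/4


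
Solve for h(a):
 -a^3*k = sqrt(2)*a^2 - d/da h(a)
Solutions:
 h(a) = C1 + a^4*k/4 + sqrt(2)*a^3/3


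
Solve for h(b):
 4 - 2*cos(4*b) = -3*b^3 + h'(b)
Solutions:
 h(b) = C1 + 3*b^4/4 + 4*b - sin(4*b)/2


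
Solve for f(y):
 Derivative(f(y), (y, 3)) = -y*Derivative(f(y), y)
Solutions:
 f(y) = C1 + Integral(C2*airyai(-y) + C3*airybi(-y), y)


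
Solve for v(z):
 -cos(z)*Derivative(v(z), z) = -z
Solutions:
 v(z) = C1 + Integral(z/cos(z), z)


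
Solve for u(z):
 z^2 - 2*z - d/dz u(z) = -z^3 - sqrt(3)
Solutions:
 u(z) = C1 + z^4/4 + z^3/3 - z^2 + sqrt(3)*z


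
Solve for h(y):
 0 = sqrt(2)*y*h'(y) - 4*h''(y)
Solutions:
 h(y) = C1 + C2*erfi(2^(3/4)*y/4)


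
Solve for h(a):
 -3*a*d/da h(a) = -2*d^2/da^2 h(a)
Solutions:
 h(a) = C1 + C2*erfi(sqrt(3)*a/2)


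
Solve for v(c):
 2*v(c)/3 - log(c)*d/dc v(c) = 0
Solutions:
 v(c) = C1*exp(2*li(c)/3)


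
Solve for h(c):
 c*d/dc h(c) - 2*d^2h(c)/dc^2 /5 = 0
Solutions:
 h(c) = C1 + C2*erfi(sqrt(5)*c/2)


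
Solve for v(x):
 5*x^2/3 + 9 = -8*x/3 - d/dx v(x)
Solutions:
 v(x) = C1 - 5*x^3/9 - 4*x^2/3 - 9*x


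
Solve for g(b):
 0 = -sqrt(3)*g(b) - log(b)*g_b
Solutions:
 g(b) = C1*exp(-sqrt(3)*li(b))


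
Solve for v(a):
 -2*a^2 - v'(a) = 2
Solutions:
 v(a) = C1 - 2*a^3/3 - 2*a


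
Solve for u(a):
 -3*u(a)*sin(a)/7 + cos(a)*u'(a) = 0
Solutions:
 u(a) = C1/cos(a)^(3/7)


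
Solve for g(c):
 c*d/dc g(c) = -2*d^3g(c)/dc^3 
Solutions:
 g(c) = C1 + Integral(C2*airyai(-2^(2/3)*c/2) + C3*airybi(-2^(2/3)*c/2), c)


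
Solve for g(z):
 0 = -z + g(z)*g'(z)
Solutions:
 g(z) = -sqrt(C1 + z^2)
 g(z) = sqrt(C1 + z^2)


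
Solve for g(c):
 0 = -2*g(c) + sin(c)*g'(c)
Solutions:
 g(c) = C1*(cos(c) - 1)/(cos(c) + 1)


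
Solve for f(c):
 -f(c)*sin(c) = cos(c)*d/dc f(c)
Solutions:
 f(c) = C1*cos(c)


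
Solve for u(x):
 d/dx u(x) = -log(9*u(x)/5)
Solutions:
 Integral(1/(log(_y) - log(5) + 2*log(3)), (_y, u(x))) = C1 - x


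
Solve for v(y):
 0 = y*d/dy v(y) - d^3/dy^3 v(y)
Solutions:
 v(y) = C1 + Integral(C2*airyai(y) + C3*airybi(y), y)


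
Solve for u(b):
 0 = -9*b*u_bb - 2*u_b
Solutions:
 u(b) = C1 + C2*b^(7/9)


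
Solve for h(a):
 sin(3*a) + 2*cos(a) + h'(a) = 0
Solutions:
 h(a) = C1 - 2*sin(a) + cos(3*a)/3


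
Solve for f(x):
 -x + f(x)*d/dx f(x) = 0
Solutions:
 f(x) = -sqrt(C1 + x^2)
 f(x) = sqrt(C1 + x^2)


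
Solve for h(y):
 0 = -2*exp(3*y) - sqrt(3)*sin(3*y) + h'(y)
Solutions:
 h(y) = C1 + 2*exp(3*y)/3 - sqrt(3)*cos(3*y)/3


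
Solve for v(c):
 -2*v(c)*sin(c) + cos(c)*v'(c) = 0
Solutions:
 v(c) = C1/cos(c)^2


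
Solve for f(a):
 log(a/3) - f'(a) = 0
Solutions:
 f(a) = C1 + a*log(a) - a*log(3) - a


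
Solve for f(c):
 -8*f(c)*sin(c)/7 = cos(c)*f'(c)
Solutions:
 f(c) = C1*cos(c)^(8/7)


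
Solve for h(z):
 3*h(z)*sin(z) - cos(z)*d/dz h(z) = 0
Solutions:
 h(z) = C1/cos(z)^3


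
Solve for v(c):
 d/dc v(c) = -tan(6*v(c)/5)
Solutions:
 v(c) = -5*asin(C1*exp(-6*c/5))/6 + 5*pi/6
 v(c) = 5*asin(C1*exp(-6*c/5))/6


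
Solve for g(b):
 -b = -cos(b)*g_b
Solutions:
 g(b) = C1 + Integral(b/cos(b), b)


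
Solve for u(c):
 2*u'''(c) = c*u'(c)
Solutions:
 u(c) = C1 + Integral(C2*airyai(2^(2/3)*c/2) + C3*airybi(2^(2/3)*c/2), c)


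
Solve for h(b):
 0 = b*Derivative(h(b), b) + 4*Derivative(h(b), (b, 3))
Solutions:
 h(b) = C1 + Integral(C2*airyai(-2^(1/3)*b/2) + C3*airybi(-2^(1/3)*b/2), b)


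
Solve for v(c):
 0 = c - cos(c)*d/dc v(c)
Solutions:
 v(c) = C1 + Integral(c/cos(c), c)


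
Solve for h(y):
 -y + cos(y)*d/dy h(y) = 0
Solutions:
 h(y) = C1 + Integral(y/cos(y), y)


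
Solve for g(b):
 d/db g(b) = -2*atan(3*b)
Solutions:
 g(b) = C1 - 2*b*atan(3*b) + log(9*b^2 + 1)/3


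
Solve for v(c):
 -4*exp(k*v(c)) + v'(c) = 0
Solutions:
 v(c) = Piecewise((log(-1/(C1*k + 4*c*k))/k, Ne(k, 0)), (nan, True))
 v(c) = Piecewise((C1 + 4*c, Eq(k, 0)), (nan, True))


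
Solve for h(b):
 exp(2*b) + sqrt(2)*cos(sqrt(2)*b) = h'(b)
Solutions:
 h(b) = C1 + exp(2*b)/2 + sin(sqrt(2)*b)


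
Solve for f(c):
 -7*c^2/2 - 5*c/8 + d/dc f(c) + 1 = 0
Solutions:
 f(c) = C1 + 7*c^3/6 + 5*c^2/16 - c


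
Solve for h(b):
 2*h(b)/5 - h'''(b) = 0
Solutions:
 h(b) = C3*exp(2^(1/3)*5^(2/3)*b/5) + (C1*sin(2^(1/3)*sqrt(3)*5^(2/3)*b/10) + C2*cos(2^(1/3)*sqrt(3)*5^(2/3)*b/10))*exp(-2^(1/3)*5^(2/3)*b/10)


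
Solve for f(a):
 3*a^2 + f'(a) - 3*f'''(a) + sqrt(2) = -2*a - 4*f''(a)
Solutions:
 f(a) = C1 + C2*exp(a*(2 - sqrt(7))/3) + C3*exp(a*(2 + sqrt(7))/3) - a^3 + 11*a^2 - 106*a - sqrt(2)*a


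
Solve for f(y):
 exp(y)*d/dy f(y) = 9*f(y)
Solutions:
 f(y) = C1*exp(-9*exp(-y))


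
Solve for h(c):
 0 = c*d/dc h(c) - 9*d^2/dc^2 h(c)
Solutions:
 h(c) = C1 + C2*erfi(sqrt(2)*c/6)


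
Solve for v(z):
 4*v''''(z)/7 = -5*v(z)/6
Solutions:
 v(z) = (C1*sin(2^(3/4)*945^(1/4)*z/12) + C2*cos(2^(3/4)*945^(1/4)*z/12))*exp(-2^(3/4)*945^(1/4)*z/12) + (C3*sin(2^(3/4)*945^(1/4)*z/12) + C4*cos(2^(3/4)*945^(1/4)*z/12))*exp(2^(3/4)*945^(1/4)*z/12)


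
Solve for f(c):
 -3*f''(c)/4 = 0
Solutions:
 f(c) = C1 + C2*c


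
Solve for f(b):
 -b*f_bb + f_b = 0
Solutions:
 f(b) = C1 + C2*b^2


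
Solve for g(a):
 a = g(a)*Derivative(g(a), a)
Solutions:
 g(a) = -sqrt(C1 + a^2)
 g(a) = sqrt(C1 + a^2)


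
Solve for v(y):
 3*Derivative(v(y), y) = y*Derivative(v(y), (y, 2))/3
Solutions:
 v(y) = C1 + C2*y^10


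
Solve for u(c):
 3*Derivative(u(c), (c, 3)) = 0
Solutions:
 u(c) = C1 + C2*c + C3*c^2


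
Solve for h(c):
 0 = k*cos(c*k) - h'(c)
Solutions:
 h(c) = C1 + sin(c*k)


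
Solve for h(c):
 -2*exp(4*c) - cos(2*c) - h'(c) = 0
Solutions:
 h(c) = C1 - exp(4*c)/2 - sin(2*c)/2


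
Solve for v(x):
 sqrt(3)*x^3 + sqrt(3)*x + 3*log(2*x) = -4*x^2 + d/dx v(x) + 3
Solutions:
 v(x) = C1 + sqrt(3)*x^4/4 + 4*x^3/3 + sqrt(3)*x^2/2 + 3*x*log(x) - 6*x + x*log(8)


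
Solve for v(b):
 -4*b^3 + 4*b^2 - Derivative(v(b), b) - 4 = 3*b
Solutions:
 v(b) = C1 - b^4 + 4*b^3/3 - 3*b^2/2 - 4*b


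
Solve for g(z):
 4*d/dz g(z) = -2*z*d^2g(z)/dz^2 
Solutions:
 g(z) = C1 + C2/z


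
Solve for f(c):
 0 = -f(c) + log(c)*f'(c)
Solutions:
 f(c) = C1*exp(li(c))


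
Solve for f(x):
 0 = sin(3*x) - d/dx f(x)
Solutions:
 f(x) = C1 - cos(3*x)/3


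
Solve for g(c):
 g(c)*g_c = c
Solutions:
 g(c) = -sqrt(C1 + c^2)
 g(c) = sqrt(C1 + c^2)


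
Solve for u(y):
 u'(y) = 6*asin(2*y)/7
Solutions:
 u(y) = C1 + 6*y*asin(2*y)/7 + 3*sqrt(1 - 4*y^2)/7


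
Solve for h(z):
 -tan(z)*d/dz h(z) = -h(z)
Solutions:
 h(z) = C1*sin(z)


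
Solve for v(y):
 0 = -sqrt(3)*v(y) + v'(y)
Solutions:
 v(y) = C1*exp(sqrt(3)*y)


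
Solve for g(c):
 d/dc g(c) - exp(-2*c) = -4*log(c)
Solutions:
 g(c) = C1 - 4*c*log(c) + 4*c - exp(-2*c)/2


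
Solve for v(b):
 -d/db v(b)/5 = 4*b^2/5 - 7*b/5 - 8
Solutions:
 v(b) = C1 - 4*b^3/3 + 7*b^2/2 + 40*b


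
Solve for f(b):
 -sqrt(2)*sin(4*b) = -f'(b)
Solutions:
 f(b) = C1 - sqrt(2)*cos(4*b)/4


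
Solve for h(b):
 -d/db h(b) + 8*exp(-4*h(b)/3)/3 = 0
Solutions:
 h(b) = 3*log(-I*(C1 + 32*b/9)^(1/4))
 h(b) = 3*log(I*(C1 + 32*b/9)^(1/4))
 h(b) = 3*log(-(C1 + 32*b/9)^(1/4))
 h(b) = 3*log(C1 + 32*b/9)/4


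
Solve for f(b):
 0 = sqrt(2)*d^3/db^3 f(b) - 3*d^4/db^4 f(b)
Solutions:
 f(b) = C1 + C2*b + C3*b^2 + C4*exp(sqrt(2)*b/3)


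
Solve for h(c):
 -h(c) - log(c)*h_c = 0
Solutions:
 h(c) = C1*exp(-li(c))


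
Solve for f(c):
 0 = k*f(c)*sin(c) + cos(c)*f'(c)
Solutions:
 f(c) = C1*exp(k*log(cos(c)))


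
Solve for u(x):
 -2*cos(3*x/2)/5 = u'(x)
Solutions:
 u(x) = C1 - 4*sin(3*x/2)/15


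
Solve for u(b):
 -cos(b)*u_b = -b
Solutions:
 u(b) = C1 + Integral(b/cos(b), b)


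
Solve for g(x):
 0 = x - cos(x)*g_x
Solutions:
 g(x) = C1 + Integral(x/cos(x), x)


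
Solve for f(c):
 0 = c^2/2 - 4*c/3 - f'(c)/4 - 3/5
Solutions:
 f(c) = C1 + 2*c^3/3 - 8*c^2/3 - 12*c/5


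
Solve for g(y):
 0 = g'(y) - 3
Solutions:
 g(y) = C1 + 3*y


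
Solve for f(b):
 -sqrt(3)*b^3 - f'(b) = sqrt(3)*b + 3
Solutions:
 f(b) = C1 - sqrt(3)*b^4/4 - sqrt(3)*b^2/2 - 3*b


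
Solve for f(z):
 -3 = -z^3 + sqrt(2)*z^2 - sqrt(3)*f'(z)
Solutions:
 f(z) = C1 - sqrt(3)*z^4/12 + sqrt(6)*z^3/9 + sqrt(3)*z


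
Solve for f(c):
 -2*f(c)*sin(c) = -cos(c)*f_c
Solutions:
 f(c) = C1/cos(c)^2


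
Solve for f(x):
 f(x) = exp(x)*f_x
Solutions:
 f(x) = C1*exp(-exp(-x))


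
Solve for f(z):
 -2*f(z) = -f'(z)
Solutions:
 f(z) = C1*exp(2*z)


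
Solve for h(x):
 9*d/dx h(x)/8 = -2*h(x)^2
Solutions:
 h(x) = 9/(C1 + 16*x)


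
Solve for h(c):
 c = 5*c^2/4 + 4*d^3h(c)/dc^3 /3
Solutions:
 h(c) = C1 + C2*c + C3*c^2 - c^5/64 + c^4/32


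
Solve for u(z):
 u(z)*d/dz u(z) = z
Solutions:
 u(z) = -sqrt(C1 + z^2)
 u(z) = sqrt(C1 + z^2)


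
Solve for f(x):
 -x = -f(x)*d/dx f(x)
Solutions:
 f(x) = -sqrt(C1 + x^2)
 f(x) = sqrt(C1 + x^2)


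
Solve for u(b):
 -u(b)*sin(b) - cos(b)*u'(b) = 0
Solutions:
 u(b) = C1*cos(b)


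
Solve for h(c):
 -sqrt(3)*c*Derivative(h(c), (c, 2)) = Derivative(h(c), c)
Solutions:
 h(c) = C1 + C2*c^(1 - sqrt(3)/3)


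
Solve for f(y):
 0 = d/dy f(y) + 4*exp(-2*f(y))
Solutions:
 f(y) = log(-sqrt(C1 - 8*y))
 f(y) = log(C1 - 8*y)/2


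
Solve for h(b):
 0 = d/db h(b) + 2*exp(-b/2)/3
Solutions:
 h(b) = C1 + 4*exp(-b/2)/3


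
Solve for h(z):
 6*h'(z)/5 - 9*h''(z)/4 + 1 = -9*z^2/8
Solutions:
 h(z) = C1 + C2*exp(8*z/15) - 5*z^3/16 - 225*z^2/128 - 11405*z/1536


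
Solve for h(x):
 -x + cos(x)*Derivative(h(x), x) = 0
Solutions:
 h(x) = C1 + Integral(x/cos(x), x)


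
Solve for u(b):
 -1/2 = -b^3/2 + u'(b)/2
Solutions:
 u(b) = C1 + b^4/4 - b


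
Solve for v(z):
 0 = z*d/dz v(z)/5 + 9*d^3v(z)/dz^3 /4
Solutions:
 v(z) = C1 + Integral(C2*airyai(-2^(2/3)*75^(1/3)*z/15) + C3*airybi(-2^(2/3)*75^(1/3)*z/15), z)


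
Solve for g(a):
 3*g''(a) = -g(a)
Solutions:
 g(a) = C1*sin(sqrt(3)*a/3) + C2*cos(sqrt(3)*a/3)


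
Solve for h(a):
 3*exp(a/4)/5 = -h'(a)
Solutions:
 h(a) = C1 - 12*exp(a/4)/5


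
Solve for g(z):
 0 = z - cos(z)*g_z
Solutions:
 g(z) = C1 + Integral(z/cos(z), z)


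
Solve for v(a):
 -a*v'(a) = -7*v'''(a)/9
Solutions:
 v(a) = C1 + Integral(C2*airyai(21^(2/3)*a/7) + C3*airybi(21^(2/3)*a/7), a)


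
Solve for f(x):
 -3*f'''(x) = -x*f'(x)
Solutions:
 f(x) = C1 + Integral(C2*airyai(3^(2/3)*x/3) + C3*airybi(3^(2/3)*x/3), x)


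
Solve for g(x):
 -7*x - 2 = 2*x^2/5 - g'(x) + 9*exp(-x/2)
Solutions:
 g(x) = C1 + 2*x^3/15 + 7*x^2/2 + 2*x - 18*exp(-x/2)


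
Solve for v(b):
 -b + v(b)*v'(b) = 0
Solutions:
 v(b) = -sqrt(C1 + b^2)
 v(b) = sqrt(C1 + b^2)


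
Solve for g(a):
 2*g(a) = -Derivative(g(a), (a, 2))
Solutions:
 g(a) = C1*sin(sqrt(2)*a) + C2*cos(sqrt(2)*a)


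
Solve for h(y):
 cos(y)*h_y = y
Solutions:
 h(y) = C1 + Integral(y/cos(y), y)


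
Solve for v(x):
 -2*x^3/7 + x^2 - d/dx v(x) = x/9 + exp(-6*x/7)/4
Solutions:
 v(x) = C1 - x^4/14 + x^3/3 - x^2/18 + 7*exp(-6*x/7)/24


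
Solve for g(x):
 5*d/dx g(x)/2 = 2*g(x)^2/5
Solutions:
 g(x) = -25/(C1 + 4*x)


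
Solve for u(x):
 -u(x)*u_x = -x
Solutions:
 u(x) = -sqrt(C1 + x^2)
 u(x) = sqrt(C1 + x^2)


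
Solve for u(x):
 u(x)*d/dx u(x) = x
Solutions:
 u(x) = -sqrt(C1 + x^2)
 u(x) = sqrt(C1 + x^2)


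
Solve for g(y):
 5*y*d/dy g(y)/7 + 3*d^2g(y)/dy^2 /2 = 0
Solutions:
 g(y) = C1 + C2*erf(sqrt(105)*y/21)


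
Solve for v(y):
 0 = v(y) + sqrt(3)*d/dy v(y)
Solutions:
 v(y) = C1*exp(-sqrt(3)*y/3)


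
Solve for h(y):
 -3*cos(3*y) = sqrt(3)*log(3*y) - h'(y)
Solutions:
 h(y) = C1 + sqrt(3)*y*(log(y) - 1) + sqrt(3)*y*log(3) + sin(3*y)


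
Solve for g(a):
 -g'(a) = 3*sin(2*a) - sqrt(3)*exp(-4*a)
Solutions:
 g(a) = C1 + 3*cos(2*a)/2 - sqrt(3)*exp(-4*a)/4


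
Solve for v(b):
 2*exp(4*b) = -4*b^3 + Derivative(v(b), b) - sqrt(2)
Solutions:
 v(b) = C1 + b^4 + sqrt(2)*b + exp(4*b)/2


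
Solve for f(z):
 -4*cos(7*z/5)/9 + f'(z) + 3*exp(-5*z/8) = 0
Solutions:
 f(z) = C1 + 20*sin(7*z/5)/63 + 24*exp(-5*z/8)/5


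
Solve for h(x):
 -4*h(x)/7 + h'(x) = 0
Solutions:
 h(x) = C1*exp(4*x/7)


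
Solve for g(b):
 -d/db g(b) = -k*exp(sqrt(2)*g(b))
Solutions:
 g(b) = sqrt(2)*(2*log(-1/(C1 + b*k)) - log(2))/4


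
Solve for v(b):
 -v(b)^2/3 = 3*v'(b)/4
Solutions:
 v(b) = 9/(C1 + 4*b)


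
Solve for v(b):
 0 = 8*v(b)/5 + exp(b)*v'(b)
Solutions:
 v(b) = C1*exp(8*exp(-b)/5)


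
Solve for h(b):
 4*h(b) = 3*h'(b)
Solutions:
 h(b) = C1*exp(4*b/3)


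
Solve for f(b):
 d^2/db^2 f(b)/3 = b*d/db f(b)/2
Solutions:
 f(b) = C1 + C2*erfi(sqrt(3)*b/2)


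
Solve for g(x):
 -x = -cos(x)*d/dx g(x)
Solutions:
 g(x) = C1 + Integral(x/cos(x), x)


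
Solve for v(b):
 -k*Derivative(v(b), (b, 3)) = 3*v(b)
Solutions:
 v(b) = C1*exp(3^(1/3)*b*(-1/k)^(1/3)) + C2*exp(b*(-1/k)^(1/3)*(-3^(1/3) + 3^(5/6)*I)/2) + C3*exp(-b*(-1/k)^(1/3)*(3^(1/3) + 3^(5/6)*I)/2)


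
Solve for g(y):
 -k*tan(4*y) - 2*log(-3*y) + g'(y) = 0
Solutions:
 g(y) = C1 - k*log(cos(4*y))/4 + 2*y*log(-y) - 2*y + 2*y*log(3)


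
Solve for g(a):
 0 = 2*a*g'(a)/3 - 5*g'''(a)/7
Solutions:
 g(a) = C1 + Integral(C2*airyai(14^(1/3)*15^(2/3)*a/15) + C3*airybi(14^(1/3)*15^(2/3)*a/15), a)


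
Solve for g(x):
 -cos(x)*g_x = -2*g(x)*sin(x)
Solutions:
 g(x) = C1/cos(x)^2


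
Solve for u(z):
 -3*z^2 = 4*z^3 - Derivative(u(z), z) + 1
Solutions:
 u(z) = C1 + z^4 + z^3 + z


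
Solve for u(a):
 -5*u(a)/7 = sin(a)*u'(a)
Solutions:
 u(a) = C1*(cos(a) + 1)^(5/14)/(cos(a) - 1)^(5/14)


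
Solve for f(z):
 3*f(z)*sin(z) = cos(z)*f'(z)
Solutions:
 f(z) = C1/cos(z)^3


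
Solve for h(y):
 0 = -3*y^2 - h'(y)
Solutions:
 h(y) = C1 - y^3


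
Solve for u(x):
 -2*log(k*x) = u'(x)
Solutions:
 u(x) = C1 - 2*x*log(k*x) + 2*x


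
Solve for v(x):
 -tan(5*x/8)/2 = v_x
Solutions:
 v(x) = C1 + 4*log(cos(5*x/8))/5


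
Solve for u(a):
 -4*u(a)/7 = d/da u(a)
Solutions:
 u(a) = C1*exp(-4*a/7)


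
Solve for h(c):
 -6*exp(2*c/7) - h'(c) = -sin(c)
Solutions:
 h(c) = C1 - 21*exp(2*c/7) - cos(c)


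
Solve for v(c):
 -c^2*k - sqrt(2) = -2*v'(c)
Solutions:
 v(c) = C1 + c^3*k/6 + sqrt(2)*c/2


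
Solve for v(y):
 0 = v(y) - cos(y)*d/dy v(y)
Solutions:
 v(y) = C1*sqrt(sin(y) + 1)/sqrt(sin(y) - 1)


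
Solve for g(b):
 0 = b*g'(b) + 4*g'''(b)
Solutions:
 g(b) = C1 + Integral(C2*airyai(-2^(1/3)*b/2) + C3*airybi(-2^(1/3)*b/2), b)


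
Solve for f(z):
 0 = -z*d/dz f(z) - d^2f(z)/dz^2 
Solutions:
 f(z) = C1 + C2*erf(sqrt(2)*z/2)


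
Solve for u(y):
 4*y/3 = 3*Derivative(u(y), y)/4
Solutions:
 u(y) = C1 + 8*y^2/9


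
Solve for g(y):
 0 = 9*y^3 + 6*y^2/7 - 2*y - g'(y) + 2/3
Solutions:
 g(y) = C1 + 9*y^4/4 + 2*y^3/7 - y^2 + 2*y/3


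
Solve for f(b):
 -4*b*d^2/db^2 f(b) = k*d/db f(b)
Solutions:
 f(b) = C1 + b^(1 - re(k)/4)*(C2*sin(log(b)*Abs(im(k))/4) + C3*cos(log(b)*im(k)/4))


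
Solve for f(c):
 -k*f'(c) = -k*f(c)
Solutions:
 f(c) = C1*exp(c)


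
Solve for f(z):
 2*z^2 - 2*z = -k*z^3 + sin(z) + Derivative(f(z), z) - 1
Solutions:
 f(z) = C1 + k*z^4/4 + 2*z^3/3 - z^2 + z + cos(z)


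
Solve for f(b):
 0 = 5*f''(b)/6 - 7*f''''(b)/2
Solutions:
 f(b) = C1 + C2*b + C3*exp(-sqrt(105)*b/21) + C4*exp(sqrt(105)*b/21)


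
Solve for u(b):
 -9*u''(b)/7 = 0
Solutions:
 u(b) = C1 + C2*b


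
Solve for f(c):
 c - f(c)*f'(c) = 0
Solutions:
 f(c) = -sqrt(C1 + c^2)
 f(c) = sqrt(C1 + c^2)


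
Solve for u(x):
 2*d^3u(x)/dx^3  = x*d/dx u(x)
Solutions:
 u(x) = C1 + Integral(C2*airyai(2^(2/3)*x/2) + C3*airybi(2^(2/3)*x/2), x)


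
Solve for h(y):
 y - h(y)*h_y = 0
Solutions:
 h(y) = -sqrt(C1 + y^2)
 h(y) = sqrt(C1 + y^2)


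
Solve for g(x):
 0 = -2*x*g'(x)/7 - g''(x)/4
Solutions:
 g(x) = C1 + C2*erf(2*sqrt(7)*x/7)


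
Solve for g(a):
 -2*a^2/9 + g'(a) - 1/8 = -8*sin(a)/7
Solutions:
 g(a) = C1 + 2*a^3/27 + a/8 + 8*cos(a)/7


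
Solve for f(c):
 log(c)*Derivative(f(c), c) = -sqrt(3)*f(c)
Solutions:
 f(c) = C1*exp(-sqrt(3)*li(c))


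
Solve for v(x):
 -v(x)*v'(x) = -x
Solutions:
 v(x) = -sqrt(C1 + x^2)
 v(x) = sqrt(C1 + x^2)


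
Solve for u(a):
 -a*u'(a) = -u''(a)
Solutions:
 u(a) = C1 + C2*erfi(sqrt(2)*a/2)


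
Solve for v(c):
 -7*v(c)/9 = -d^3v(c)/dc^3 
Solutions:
 v(c) = C3*exp(21^(1/3)*c/3) + (C1*sin(3^(5/6)*7^(1/3)*c/6) + C2*cos(3^(5/6)*7^(1/3)*c/6))*exp(-21^(1/3)*c/6)


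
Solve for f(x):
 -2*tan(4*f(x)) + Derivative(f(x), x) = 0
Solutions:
 f(x) = -asin(C1*exp(8*x))/4 + pi/4
 f(x) = asin(C1*exp(8*x))/4


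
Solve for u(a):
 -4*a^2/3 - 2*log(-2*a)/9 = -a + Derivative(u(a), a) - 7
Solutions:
 u(a) = C1 - 4*a^3/9 + a^2/2 - 2*a*log(-a)/9 + a*(65 - 2*log(2))/9


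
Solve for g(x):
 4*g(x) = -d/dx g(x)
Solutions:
 g(x) = C1*exp(-4*x)


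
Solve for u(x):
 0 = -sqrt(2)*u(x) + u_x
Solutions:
 u(x) = C1*exp(sqrt(2)*x)


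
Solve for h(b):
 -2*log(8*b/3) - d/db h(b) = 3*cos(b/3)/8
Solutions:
 h(b) = C1 - 2*b*log(b) - 6*b*log(2) + 2*b + 2*b*log(3) - 9*sin(b/3)/8


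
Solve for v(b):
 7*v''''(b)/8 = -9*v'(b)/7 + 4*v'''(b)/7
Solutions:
 v(b) = C1 + C2*exp(b*(512*2^(1/3)/(441*sqrt(1701177) + 575251)^(1/3) + 64 + 2^(2/3)*(441*sqrt(1701177) + 575251)^(1/3))/294)*sin(2^(1/3)*sqrt(3)*b*(-2^(1/3)*(441*sqrt(1701177) + 575251)^(1/3) + 512/(441*sqrt(1701177) + 575251)^(1/3))/294) + C3*exp(b*(512*2^(1/3)/(441*sqrt(1701177) + 575251)^(1/3) + 64 + 2^(2/3)*(441*sqrt(1701177) + 575251)^(1/3))/294)*cos(2^(1/3)*sqrt(3)*b*(-2^(1/3)*(441*sqrt(1701177) + 575251)^(1/3) + 512/(441*sqrt(1701177) + 575251)^(1/3))/294) + C4*exp(b*(-2^(2/3)*(441*sqrt(1701177) + 575251)^(1/3) - 512*2^(1/3)/(441*sqrt(1701177) + 575251)^(1/3) + 32)/147)


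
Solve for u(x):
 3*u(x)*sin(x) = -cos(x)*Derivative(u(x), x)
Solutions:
 u(x) = C1*cos(x)^3


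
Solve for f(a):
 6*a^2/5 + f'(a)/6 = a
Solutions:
 f(a) = C1 - 12*a^3/5 + 3*a^2


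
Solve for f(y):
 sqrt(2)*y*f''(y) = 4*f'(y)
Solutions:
 f(y) = C1 + C2*y^(1 + 2*sqrt(2))


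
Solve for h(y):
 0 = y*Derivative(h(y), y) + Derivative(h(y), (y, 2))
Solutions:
 h(y) = C1 + C2*erf(sqrt(2)*y/2)


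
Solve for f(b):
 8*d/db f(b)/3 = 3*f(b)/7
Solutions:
 f(b) = C1*exp(9*b/56)


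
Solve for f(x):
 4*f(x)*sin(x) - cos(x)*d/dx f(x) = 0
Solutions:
 f(x) = C1/cos(x)^4


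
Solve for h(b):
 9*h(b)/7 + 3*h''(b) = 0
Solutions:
 h(b) = C1*sin(sqrt(21)*b/7) + C2*cos(sqrt(21)*b/7)


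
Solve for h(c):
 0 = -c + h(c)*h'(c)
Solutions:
 h(c) = -sqrt(C1 + c^2)
 h(c) = sqrt(C1 + c^2)


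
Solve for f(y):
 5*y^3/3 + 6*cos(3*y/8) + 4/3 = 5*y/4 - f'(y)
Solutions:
 f(y) = C1 - 5*y^4/12 + 5*y^2/8 - 4*y/3 - 16*sin(3*y/8)


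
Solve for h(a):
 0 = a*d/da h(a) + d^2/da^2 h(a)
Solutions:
 h(a) = C1 + C2*erf(sqrt(2)*a/2)


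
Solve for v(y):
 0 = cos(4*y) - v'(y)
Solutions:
 v(y) = C1 + sin(4*y)/4


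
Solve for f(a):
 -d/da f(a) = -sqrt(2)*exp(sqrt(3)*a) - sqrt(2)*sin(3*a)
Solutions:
 f(a) = C1 + sqrt(6)*exp(sqrt(3)*a)/3 - sqrt(2)*cos(3*a)/3


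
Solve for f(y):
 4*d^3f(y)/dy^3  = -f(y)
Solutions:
 f(y) = C3*exp(-2^(1/3)*y/2) + (C1*sin(2^(1/3)*sqrt(3)*y/4) + C2*cos(2^(1/3)*sqrt(3)*y/4))*exp(2^(1/3)*y/4)


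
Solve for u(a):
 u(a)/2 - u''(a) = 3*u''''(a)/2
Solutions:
 u(a) = C1*exp(-sqrt(3)*a/3) + C2*exp(sqrt(3)*a/3) + C3*sin(a) + C4*cos(a)


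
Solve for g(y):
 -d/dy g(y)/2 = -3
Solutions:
 g(y) = C1 + 6*y


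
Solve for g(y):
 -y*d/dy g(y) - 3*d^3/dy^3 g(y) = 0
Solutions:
 g(y) = C1 + Integral(C2*airyai(-3^(2/3)*y/3) + C3*airybi(-3^(2/3)*y/3), y)


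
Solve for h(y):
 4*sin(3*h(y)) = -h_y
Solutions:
 h(y) = -acos((-C1 - exp(24*y))/(C1 - exp(24*y)))/3 + 2*pi/3
 h(y) = acos((-C1 - exp(24*y))/(C1 - exp(24*y)))/3


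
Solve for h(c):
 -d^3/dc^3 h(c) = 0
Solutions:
 h(c) = C1 + C2*c + C3*c^2


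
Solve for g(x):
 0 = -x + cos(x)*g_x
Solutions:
 g(x) = C1 + Integral(x/cos(x), x)


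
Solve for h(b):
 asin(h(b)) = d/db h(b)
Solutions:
 Integral(1/asin(_y), (_y, h(b))) = C1 + b


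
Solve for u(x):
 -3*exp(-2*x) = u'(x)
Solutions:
 u(x) = C1 + 3*exp(-2*x)/2


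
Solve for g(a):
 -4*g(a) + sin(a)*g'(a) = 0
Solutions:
 g(a) = C1*(cos(a)^2 - 2*cos(a) + 1)/(cos(a)^2 + 2*cos(a) + 1)


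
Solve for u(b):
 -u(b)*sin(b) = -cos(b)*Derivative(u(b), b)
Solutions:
 u(b) = C1/cos(b)


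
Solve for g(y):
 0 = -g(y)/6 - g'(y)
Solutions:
 g(y) = C1*exp(-y/6)


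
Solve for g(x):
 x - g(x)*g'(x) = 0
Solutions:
 g(x) = -sqrt(C1 + x^2)
 g(x) = sqrt(C1 + x^2)


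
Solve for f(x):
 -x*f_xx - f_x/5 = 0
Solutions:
 f(x) = C1 + C2*x^(4/5)


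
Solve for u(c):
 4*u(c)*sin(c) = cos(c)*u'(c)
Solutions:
 u(c) = C1/cos(c)^4


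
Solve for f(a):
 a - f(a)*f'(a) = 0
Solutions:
 f(a) = -sqrt(C1 + a^2)
 f(a) = sqrt(C1 + a^2)


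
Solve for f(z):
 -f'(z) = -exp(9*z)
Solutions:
 f(z) = C1 + exp(9*z)/9


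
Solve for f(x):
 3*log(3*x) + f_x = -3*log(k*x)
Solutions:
 f(x) = C1 + 3*x*(-log(k) - log(3) + 2) - 6*x*log(x)


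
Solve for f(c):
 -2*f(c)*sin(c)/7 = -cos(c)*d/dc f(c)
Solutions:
 f(c) = C1/cos(c)^(2/7)


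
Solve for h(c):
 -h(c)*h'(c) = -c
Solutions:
 h(c) = -sqrt(C1 + c^2)
 h(c) = sqrt(C1 + c^2)


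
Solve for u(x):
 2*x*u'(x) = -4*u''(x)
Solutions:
 u(x) = C1 + C2*erf(x/2)


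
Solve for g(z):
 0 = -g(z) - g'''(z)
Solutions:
 g(z) = C3*exp(-z) + (C1*sin(sqrt(3)*z/2) + C2*cos(sqrt(3)*z/2))*exp(z/2)


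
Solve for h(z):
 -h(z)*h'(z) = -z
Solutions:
 h(z) = -sqrt(C1 + z^2)
 h(z) = sqrt(C1 + z^2)


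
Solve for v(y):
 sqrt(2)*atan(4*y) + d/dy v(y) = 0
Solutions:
 v(y) = C1 - sqrt(2)*(y*atan(4*y) - log(16*y^2 + 1)/8)


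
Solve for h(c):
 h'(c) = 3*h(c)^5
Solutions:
 h(c) = -(-1/(C1 + 12*c))^(1/4)
 h(c) = (-1/(C1 + 12*c))^(1/4)
 h(c) = -I*(-1/(C1 + 12*c))^(1/4)
 h(c) = I*(-1/(C1 + 12*c))^(1/4)


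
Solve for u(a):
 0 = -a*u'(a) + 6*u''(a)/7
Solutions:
 u(a) = C1 + C2*erfi(sqrt(21)*a/6)


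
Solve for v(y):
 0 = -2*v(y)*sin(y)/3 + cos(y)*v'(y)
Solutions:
 v(y) = C1/cos(y)^(2/3)


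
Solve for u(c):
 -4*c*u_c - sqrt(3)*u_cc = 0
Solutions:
 u(c) = C1 + C2*erf(sqrt(2)*3^(3/4)*c/3)


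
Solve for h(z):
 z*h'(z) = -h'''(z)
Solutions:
 h(z) = C1 + Integral(C2*airyai(-z) + C3*airybi(-z), z)


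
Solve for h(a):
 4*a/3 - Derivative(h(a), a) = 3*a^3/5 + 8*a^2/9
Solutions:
 h(a) = C1 - 3*a^4/20 - 8*a^3/27 + 2*a^2/3


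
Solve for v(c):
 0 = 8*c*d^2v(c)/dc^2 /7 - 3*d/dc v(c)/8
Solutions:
 v(c) = C1 + C2*c^(85/64)


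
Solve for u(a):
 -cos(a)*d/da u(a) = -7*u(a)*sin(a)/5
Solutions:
 u(a) = C1/cos(a)^(7/5)


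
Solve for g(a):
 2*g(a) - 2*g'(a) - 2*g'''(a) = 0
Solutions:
 g(a) = C1*exp(-a*(-2*18^(1/3)/(9 + sqrt(93))^(1/3) + 12^(1/3)*(9 + sqrt(93))^(1/3))/12)*sin(2^(1/3)*3^(1/6)*a*(6/(9 + sqrt(93))^(1/3) + 2^(1/3)*3^(2/3)*(9 + sqrt(93))^(1/3))/12) + C2*exp(-a*(-2*18^(1/3)/(9 + sqrt(93))^(1/3) + 12^(1/3)*(9 + sqrt(93))^(1/3))/12)*cos(2^(1/3)*3^(1/6)*a*(6/(9 + sqrt(93))^(1/3) + 2^(1/3)*3^(2/3)*(9 + sqrt(93))^(1/3))/12) + C3*exp(a*(-2*18^(1/3)/(9 + sqrt(93))^(1/3) + 12^(1/3)*(9 + sqrt(93))^(1/3))/6)


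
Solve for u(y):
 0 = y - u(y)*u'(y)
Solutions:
 u(y) = -sqrt(C1 + y^2)
 u(y) = sqrt(C1 + y^2)


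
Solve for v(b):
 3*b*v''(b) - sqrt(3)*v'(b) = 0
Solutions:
 v(b) = C1 + C2*b^(sqrt(3)/3 + 1)


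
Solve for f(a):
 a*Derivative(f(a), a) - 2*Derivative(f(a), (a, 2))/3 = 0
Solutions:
 f(a) = C1 + C2*erfi(sqrt(3)*a/2)


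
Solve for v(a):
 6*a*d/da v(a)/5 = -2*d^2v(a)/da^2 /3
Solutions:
 v(a) = C1 + C2*erf(3*sqrt(10)*a/10)


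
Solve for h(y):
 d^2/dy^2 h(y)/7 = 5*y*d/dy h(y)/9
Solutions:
 h(y) = C1 + C2*erfi(sqrt(70)*y/6)


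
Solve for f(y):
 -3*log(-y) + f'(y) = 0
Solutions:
 f(y) = C1 + 3*y*log(-y) - 3*y


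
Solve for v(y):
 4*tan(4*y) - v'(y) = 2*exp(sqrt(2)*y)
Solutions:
 v(y) = C1 - sqrt(2)*exp(sqrt(2)*y) - log(cos(4*y))


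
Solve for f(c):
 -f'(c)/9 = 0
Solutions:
 f(c) = C1


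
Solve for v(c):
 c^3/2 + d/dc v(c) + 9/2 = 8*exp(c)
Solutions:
 v(c) = C1 - c^4/8 - 9*c/2 + 8*exp(c)


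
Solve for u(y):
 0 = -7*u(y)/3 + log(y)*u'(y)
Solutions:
 u(y) = C1*exp(7*li(y)/3)


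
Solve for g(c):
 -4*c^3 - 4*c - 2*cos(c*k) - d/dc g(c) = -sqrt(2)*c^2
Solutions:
 g(c) = C1 - c^4 + sqrt(2)*c^3/3 - 2*c^2 - 2*sin(c*k)/k


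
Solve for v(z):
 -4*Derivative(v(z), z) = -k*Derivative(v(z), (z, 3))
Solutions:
 v(z) = C1 + C2*exp(-2*z*sqrt(1/k)) + C3*exp(2*z*sqrt(1/k))


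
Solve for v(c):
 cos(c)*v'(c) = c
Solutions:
 v(c) = C1 + Integral(c/cos(c), c)


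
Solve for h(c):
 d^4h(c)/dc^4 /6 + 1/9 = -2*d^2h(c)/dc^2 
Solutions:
 h(c) = C1 + C2*c + C3*sin(2*sqrt(3)*c) + C4*cos(2*sqrt(3)*c) - c^2/36


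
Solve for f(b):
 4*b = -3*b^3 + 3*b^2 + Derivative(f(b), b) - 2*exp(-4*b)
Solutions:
 f(b) = C1 + 3*b^4/4 - b^3 + 2*b^2 - exp(-4*b)/2


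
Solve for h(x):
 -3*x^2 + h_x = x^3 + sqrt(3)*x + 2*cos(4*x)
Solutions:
 h(x) = C1 + x^4/4 + x^3 + sqrt(3)*x^2/2 + sin(4*x)/2


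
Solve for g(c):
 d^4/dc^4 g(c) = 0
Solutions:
 g(c) = C1 + C2*c + C3*c^2 + C4*c^3


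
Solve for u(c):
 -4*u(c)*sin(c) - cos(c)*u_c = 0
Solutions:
 u(c) = C1*cos(c)^4


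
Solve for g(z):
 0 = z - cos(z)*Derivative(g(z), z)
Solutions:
 g(z) = C1 + Integral(z/cos(z), z)


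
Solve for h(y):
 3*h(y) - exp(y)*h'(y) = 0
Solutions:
 h(y) = C1*exp(-3*exp(-y))


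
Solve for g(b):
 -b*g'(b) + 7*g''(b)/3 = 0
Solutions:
 g(b) = C1 + C2*erfi(sqrt(42)*b/14)
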